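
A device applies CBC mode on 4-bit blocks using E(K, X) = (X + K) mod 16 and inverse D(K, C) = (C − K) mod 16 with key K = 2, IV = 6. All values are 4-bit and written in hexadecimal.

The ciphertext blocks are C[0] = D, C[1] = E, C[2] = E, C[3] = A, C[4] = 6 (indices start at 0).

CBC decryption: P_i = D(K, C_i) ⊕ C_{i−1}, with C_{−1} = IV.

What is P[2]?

P[2]: D(K, E) = C; C ⊕ E = 2.

P[2] = 2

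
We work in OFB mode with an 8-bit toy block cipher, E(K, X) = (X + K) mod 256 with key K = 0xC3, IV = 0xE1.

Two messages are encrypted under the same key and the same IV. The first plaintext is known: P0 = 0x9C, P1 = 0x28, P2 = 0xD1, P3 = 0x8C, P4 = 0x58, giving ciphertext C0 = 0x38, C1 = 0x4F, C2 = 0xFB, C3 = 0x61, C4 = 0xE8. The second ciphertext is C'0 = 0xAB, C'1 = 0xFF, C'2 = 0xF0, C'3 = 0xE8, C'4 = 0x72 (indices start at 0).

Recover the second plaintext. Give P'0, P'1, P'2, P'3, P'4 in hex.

P'0 = 0x0F, P'1 = 0x98, P'2 = 0xDA, P'3 = 0x05, P'4 = 0xC2

In OFB with a reused IV, both messages share the same keystream S_i, so C_i ⊕ C'_i = P_i ⊕ P'_i and thus P'_i = P_i ⊕ C_i ⊕ C'_i.
P'0: 0x9C ⊕ 0x38 ⊕ 0xAB = 0x0F.
P'1: 0x28 ⊕ 0x4F ⊕ 0xFF = 0x98.
P'2: 0xD1 ⊕ 0xFB ⊕ 0xF0 = 0xDA.
P'3: 0x8C ⊕ 0x61 ⊕ 0xE8 = 0x05.
P'4: 0x58 ⊕ 0xE8 ⊕ 0x72 = 0xC2.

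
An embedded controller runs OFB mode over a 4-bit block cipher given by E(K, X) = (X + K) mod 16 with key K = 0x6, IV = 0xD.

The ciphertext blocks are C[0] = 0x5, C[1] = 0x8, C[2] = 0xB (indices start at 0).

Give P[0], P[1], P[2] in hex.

P[0] = 0x6, P[1] = 0x1, P[2] = 0x4

OFB decryption: S_i = E(K, S_{i−1}) with S_{−1} = IV; P_i = C_i ⊕ S_i.
P[0]: S = E(K, 0xD) = 0x3; 0x5 ⊕ 0x3 = 0x6.
P[1]: S = E(K, 0x3) = 0x9; 0x8 ⊕ 0x9 = 0x1.
P[2]: S = E(K, 0x9) = 0xF; 0xB ⊕ 0xF = 0x4.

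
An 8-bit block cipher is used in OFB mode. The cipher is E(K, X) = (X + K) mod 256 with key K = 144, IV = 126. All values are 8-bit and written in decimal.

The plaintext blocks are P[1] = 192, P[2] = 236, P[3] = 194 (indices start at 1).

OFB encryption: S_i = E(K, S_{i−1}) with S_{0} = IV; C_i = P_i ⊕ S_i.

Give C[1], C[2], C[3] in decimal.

C[1]: S = E(K, 126) = 14; 192 ⊕ 14 = 206.
C[2]: S = E(K, 14) = 158; 236 ⊕ 158 = 114.
C[3]: S = E(K, 158) = 46; 194 ⊕ 46 = 236.

C[1] = 206, C[2] = 114, C[3] = 236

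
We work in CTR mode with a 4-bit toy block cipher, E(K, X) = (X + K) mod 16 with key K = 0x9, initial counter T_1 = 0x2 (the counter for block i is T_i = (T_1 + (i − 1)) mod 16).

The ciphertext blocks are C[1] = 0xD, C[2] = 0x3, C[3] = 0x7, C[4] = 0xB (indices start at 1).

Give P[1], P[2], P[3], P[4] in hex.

CTR decryption: S_i = E(K, T_i) where T_i is the counter for block i; P_i = C_i ⊕ S_i.
P[1]: T = 0x2, S = E(K, T) = 0xB; 0xD ⊕ 0xB = 0x6.
P[2]: T = 0x3, S = E(K, T) = 0xC; 0x3 ⊕ 0xC = 0xF.
P[3]: T = 0x4, S = E(K, T) = 0xD; 0x7 ⊕ 0xD = 0xA.
P[4]: T = 0x5, S = E(K, T) = 0xE; 0xB ⊕ 0xE = 0x5.

P[1] = 0x6, P[2] = 0xF, P[3] = 0xA, P[4] = 0x5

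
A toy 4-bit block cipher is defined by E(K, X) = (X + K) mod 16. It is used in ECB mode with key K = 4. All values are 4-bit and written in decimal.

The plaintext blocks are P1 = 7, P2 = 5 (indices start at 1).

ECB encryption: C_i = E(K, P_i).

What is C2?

C2: E(K, 5) = 9.

C2 = 9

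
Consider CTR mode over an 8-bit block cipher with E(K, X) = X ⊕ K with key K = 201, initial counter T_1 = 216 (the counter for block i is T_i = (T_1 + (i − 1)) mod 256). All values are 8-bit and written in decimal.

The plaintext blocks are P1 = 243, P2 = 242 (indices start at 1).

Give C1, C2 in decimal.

C1 = 226, C2 = 226

CTR encryption: S_i = E(K, T_i) where T_i is the counter for block i; C_i = P_i ⊕ S_i.
C1: T = 216, S = E(K, T) = 17; 243 ⊕ 17 = 226.
C2: T = 217, S = E(K, T) = 16; 242 ⊕ 16 = 226.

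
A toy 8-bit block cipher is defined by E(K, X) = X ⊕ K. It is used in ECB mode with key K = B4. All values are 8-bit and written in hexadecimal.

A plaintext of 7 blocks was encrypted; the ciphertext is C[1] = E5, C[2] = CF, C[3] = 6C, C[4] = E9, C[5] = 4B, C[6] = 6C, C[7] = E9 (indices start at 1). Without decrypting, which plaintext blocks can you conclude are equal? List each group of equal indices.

P[3] = P[6]; P[4] = P[7]

ECB encrypts each block independently with the same key, so equal ciphertext blocks imply equal plaintext blocks.
C[3] = C[6] = 6C, so P[3] = P[6].
C[4] = C[7] = E9, so P[4] = P[7].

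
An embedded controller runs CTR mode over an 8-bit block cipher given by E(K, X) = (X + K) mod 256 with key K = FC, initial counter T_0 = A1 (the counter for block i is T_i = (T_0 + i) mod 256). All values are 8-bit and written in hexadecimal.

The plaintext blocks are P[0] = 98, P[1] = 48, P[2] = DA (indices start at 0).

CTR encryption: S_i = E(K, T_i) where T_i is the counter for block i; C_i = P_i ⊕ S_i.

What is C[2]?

C[0]: T = A1, S = E(K, T) = 9D; 98 ⊕ 9D = 05.
C[1]: T = A2, S = E(K, T) = 9E; 48 ⊕ 9E = D6.
C[2]: T = A3, S = E(K, T) = 9F; DA ⊕ 9F = 45.

C[2] = 45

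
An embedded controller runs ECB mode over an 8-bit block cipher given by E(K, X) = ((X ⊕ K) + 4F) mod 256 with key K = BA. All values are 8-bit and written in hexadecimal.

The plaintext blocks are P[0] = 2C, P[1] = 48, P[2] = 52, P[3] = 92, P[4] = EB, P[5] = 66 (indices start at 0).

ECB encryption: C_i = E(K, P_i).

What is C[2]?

C[2]: E(K, 52) = 37.

C[2] = 37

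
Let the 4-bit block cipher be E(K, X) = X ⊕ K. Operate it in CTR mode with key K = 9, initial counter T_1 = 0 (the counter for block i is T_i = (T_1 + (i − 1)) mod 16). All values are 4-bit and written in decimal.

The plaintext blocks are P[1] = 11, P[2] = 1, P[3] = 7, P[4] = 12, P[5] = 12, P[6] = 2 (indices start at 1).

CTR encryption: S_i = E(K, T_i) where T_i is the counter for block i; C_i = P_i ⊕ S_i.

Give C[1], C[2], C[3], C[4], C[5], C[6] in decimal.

C[1]: T = 0, S = E(K, T) = 9; 11 ⊕ 9 = 2.
C[2]: T = 1, S = E(K, T) = 8; 1 ⊕ 8 = 9.
C[3]: T = 2, S = E(K, T) = 11; 7 ⊕ 11 = 12.
C[4]: T = 3, S = E(K, T) = 10; 12 ⊕ 10 = 6.
C[5]: T = 4, S = E(K, T) = 13; 12 ⊕ 13 = 1.
C[6]: T = 5, S = E(K, T) = 12; 2 ⊕ 12 = 14.

C[1] = 2, C[2] = 9, C[3] = 12, C[4] = 6, C[5] = 1, C[6] = 14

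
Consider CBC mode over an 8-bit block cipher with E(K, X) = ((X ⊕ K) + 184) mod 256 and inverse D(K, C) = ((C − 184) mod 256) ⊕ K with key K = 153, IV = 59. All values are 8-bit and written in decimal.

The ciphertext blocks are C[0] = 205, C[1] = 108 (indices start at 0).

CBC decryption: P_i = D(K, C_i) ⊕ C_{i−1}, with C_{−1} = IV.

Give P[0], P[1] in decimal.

P[0]: D(K, 205) = 140; 140 ⊕ 59 = 183.
P[1]: D(K, 108) = 45; 45 ⊕ 205 = 224.

P[0] = 183, P[1] = 224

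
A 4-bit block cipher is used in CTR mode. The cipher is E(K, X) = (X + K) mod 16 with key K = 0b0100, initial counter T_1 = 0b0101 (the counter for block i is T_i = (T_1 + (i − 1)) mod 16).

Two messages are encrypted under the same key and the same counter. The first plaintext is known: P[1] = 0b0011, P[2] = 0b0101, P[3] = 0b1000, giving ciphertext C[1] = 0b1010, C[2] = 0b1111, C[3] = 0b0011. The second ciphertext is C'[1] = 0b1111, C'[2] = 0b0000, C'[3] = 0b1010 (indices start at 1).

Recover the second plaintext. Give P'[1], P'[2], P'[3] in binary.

P'[1] = 0b0110, P'[2] = 0b1010, P'[3] = 0b0001

In CTR with a reused counter, both messages share the same keystream S_i, so C_i ⊕ C'_i = P_i ⊕ P'_i and thus P'_i = P_i ⊕ C_i ⊕ C'_i.
P'[1]: 0b0011 ⊕ 0b1010 ⊕ 0b1111 = 0b0110.
P'[2]: 0b0101 ⊕ 0b1111 ⊕ 0b0000 = 0b1010.
P'[3]: 0b1000 ⊕ 0b0011 ⊕ 0b1010 = 0b0001.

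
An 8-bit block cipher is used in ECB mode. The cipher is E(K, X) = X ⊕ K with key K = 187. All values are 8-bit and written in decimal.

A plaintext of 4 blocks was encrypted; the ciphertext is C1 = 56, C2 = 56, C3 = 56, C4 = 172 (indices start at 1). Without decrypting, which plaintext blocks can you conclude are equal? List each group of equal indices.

P1 = P2 = P3

ECB encrypts each block independently with the same key, so equal ciphertext blocks imply equal plaintext blocks.
C1 = C2 = C3 = 56, so P1 = P2 = P3.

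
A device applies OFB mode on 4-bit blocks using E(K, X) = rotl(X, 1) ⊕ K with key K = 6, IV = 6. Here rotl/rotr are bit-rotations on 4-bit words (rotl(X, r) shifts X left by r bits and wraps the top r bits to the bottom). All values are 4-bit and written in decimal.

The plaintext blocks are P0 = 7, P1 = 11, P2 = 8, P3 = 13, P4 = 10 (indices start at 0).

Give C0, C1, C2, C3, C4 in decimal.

C0 = 13, C1 = 8, C2 = 8, C3 = 11, C4 = 0

OFB encryption: S_i = E(K, S_{i−1}) with S_{−1} = IV; C_i = P_i ⊕ S_i.
C0: S = E(K, 6) = 10; 7 ⊕ 10 = 13.
C1: S = E(K, 10) = 3; 11 ⊕ 3 = 8.
C2: S = E(K, 3) = 0; 8 ⊕ 0 = 8.
C3: S = E(K, 0) = 6; 13 ⊕ 6 = 11.
C4: S = E(K, 6) = 10; 10 ⊕ 10 = 0.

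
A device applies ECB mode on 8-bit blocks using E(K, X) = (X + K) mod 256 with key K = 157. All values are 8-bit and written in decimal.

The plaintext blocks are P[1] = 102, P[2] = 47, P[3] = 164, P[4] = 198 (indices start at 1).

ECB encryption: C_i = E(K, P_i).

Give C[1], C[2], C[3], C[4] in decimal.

C[1] = 3, C[2] = 204, C[3] = 65, C[4] = 99

C[1]: E(K, 102) = 3.
C[2]: E(K, 47) = 204.
C[3]: E(K, 164) = 65.
C[4]: E(K, 198) = 99.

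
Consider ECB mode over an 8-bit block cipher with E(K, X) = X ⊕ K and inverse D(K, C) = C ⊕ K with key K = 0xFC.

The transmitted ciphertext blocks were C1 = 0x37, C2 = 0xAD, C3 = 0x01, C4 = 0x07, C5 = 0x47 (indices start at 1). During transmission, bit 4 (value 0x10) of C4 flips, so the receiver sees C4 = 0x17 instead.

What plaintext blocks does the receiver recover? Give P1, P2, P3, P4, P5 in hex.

ECB decryption: P_i = D(K, C_i).
Only C4 changed, to 0x17. In ECB, a change in C_i affects only P_i. Decrypting the received ciphertext:
P1: D(K, 0x37) = 0xCB.
P2: D(K, 0xAD) = 0x51.
P3: D(K, 0x01) = 0xFD.
P4: D(K, 0x17) = 0xEB.
P5: D(K, 0x47) = 0xBB.
Blocks that differ from the original plaintext: P4.

P1 = 0xCB, P2 = 0x51, P3 = 0xFD, P4 = 0xEB, P5 = 0xBB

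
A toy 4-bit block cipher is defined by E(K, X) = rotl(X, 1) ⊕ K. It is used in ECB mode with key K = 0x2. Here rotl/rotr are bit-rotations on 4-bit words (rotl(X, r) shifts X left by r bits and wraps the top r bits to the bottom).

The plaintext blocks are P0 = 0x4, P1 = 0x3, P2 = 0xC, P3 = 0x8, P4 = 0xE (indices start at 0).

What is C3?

C3 = 0x3

ECB encryption: C_i = E(K, P_i).
C3: E(K, 0x8) = 0x3.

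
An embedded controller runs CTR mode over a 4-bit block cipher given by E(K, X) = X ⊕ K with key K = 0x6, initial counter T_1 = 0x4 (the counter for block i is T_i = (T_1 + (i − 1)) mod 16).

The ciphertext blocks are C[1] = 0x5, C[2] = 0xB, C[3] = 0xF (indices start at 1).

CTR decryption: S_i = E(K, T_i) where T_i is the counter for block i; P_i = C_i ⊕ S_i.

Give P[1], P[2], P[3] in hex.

P[1] = 0x7, P[2] = 0x8, P[3] = 0xF

P[1]: T = 0x4, S = E(K, T) = 0x2; 0x5 ⊕ 0x2 = 0x7.
P[2]: T = 0x5, S = E(K, T) = 0x3; 0xB ⊕ 0x3 = 0x8.
P[3]: T = 0x6, S = E(K, T) = 0x0; 0xF ⊕ 0x0 = 0xF.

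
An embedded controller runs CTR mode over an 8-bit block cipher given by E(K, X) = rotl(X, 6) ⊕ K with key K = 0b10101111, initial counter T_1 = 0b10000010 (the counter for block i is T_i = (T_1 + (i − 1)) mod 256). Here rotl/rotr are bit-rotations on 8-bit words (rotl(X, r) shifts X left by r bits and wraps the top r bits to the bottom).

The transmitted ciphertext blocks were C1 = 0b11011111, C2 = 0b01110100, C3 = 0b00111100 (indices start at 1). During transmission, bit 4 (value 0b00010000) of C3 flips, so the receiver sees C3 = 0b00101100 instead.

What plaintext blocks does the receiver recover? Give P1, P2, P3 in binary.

P1 = 0b11010000, P2 = 0b00111011, P3 = 0b10100010

CTR decryption: S_i = E(K, T_i) where T_i is the counter for block i; P_i = C_i ⊕ S_i.
Only C3 changed, to 0b00101100. In CTR, a change in C_i flips the same bit in P_i only; the keystream is unaffected. Decrypting the received ciphertext:
P1: T = 0b10000010, S = E(K, T) = 0b00001111; 0b11011111 ⊕ 0b00001111 = 0b11010000.
P2: T = 0b10000011, S = E(K, T) = 0b01001111; 0b01110100 ⊕ 0b01001111 = 0b00111011.
P3: T = 0b10000100, S = E(K, T) = 0b10001110; 0b00101100 ⊕ 0b10001110 = 0b10100010.
Blocks that differ from the original plaintext: P3.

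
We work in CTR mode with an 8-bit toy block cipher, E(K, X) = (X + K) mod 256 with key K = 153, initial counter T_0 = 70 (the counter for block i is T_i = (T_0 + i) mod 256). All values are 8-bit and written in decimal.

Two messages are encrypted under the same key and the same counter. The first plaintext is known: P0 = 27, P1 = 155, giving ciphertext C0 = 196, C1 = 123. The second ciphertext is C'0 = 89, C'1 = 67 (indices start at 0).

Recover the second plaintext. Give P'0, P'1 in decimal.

In CTR with a reused counter, both messages share the same keystream S_i, so C_i ⊕ C'_i = P_i ⊕ P'_i and thus P'_i = P_i ⊕ C_i ⊕ C'_i.
P'0: 27 ⊕ 196 ⊕ 89 = 134.
P'1: 155 ⊕ 123 ⊕ 67 = 163.

P'0 = 134, P'1 = 163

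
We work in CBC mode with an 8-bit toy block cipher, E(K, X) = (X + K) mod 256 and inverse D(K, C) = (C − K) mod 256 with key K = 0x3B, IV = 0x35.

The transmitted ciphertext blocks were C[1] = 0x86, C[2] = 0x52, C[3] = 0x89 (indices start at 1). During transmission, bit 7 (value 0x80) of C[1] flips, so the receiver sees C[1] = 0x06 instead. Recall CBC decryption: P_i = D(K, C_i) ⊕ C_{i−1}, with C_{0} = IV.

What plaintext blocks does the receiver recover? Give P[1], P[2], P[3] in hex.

P[1] = 0xFE, P[2] = 0x11, P[3] = 0x1C

Only C[1] changed, to 0x06. In CBC, a change in C_i garbles P_i and flips the same bit in P_{i+1}. Decrypting the received ciphertext:
P[1]: D(K, 0x06) = 0xCB; 0xCB ⊕ 0x35 = 0xFE.
P[2]: D(K, 0x52) = 0x17; 0x17 ⊕ 0x06 = 0x11.
P[3]: D(K, 0x89) = 0x4E; 0x4E ⊕ 0x52 = 0x1C.
Blocks that differ from the original plaintext: P[1], P[2].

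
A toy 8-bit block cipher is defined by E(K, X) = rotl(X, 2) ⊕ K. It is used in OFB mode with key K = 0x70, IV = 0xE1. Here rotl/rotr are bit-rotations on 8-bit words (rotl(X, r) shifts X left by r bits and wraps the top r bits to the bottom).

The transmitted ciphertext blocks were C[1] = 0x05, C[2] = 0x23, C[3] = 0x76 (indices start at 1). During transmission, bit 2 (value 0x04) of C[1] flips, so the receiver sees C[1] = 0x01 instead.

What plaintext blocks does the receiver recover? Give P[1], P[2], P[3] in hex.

OFB decryption: S_i = E(K, S_{i−1}) with S_{0} = IV; P_i = C_i ⊕ S_i.
Only C[1] changed, to 0x01. In OFB, a change in C_i flips the same bit in P_i only; the keystream is unaffected. Decrypting the received ciphertext:
P[1]: S = E(K, 0xE1) = 0xF7; 0x01 ⊕ 0xF7 = 0xF6.
P[2]: S = E(K, 0xF7) = 0xAF; 0x23 ⊕ 0xAF = 0x8C.
P[3]: S = E(K, 0xAF) = 0xCE; 0x76 ⊕ 0xCE = 0xB8.
Blocks that differ from the original plaintext: P[1].

P[1] = 0xF6, P[2] = 0x8C, P[3] = 0xB8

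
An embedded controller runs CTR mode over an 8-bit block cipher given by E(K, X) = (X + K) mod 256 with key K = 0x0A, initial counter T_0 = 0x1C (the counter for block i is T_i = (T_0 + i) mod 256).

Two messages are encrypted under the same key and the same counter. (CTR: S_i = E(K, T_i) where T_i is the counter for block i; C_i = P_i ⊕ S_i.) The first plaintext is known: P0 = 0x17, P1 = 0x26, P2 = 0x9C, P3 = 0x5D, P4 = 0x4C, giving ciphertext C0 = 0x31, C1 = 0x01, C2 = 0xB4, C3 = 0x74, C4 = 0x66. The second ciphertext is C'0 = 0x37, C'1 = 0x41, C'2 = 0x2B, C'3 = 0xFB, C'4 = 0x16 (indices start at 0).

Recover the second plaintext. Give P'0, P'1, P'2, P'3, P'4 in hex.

P'0 = 0x11, P'1 = 0x66, P'2 = 0x03, P'3 = 0xD2, P'4 = 0x3C

In CTR with a reused counter, both messages share the same keystream S_i, so C_i ⊕ C'_i = P_i ⊕ P'_i and thus P'_i = P_i ⊕ C_i ⊕ C'_i.
P'0: 0x17 ⊕ 0x31 ⊕ 0x37 = 0x11.
P'1: 0x26 ⊕ 0x01 ⊕ 0x41 = 0x66.
P'2: 0x9C ⊕ 0xB4 ⊕ 0x2B = 0x03.
P'3: 0x5D ⊕ 0x74 ⊕ 0xFB = 0xD2.
P'4: 0x4C ⊕ 0x66 ⊕ 0x16 = 0x3C.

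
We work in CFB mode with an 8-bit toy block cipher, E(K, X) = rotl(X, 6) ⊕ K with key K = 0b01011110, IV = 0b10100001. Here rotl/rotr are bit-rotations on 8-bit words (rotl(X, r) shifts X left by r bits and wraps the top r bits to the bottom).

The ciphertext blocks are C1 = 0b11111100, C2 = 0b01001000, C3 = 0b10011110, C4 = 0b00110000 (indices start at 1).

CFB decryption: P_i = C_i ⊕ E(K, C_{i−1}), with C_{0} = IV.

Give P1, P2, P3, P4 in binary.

P1: E(K, 0b10100001) = 0b00110110; 0b11111100 ⊕ 0b00110110 = 0b11001010.
P2: E(K, 0b11111100) = 0b01100001; 0b01001000 ⊕ 0b01100001 = 0b00101001.
P3: E(K, 0b01001000) = 0b01001100; 0b10011110 ⊕ 0b01001100 = 0b11010010.
P4: E(K, 0b10011110) = 0b11111001; 0b00110000 ⊕ 0b11111001 = 0b11001001.

P1 = 0b11001010, P2 = 0b00101001, P3 = 0b11010010, P4 = 0b11001001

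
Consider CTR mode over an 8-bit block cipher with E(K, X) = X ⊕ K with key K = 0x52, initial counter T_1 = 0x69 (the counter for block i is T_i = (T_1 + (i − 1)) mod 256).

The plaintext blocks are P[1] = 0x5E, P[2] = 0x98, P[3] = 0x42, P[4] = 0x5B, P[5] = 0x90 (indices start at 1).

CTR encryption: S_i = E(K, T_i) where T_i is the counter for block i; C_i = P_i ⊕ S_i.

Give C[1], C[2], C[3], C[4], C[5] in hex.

C[1]: T = 0x69, S = E(K, T) = 0x3B; 0x5E ⊕ 0x3B = 0x65.
C[2]: T = 0x6A, S = E(K, T) = 0x38; 0x98 ⊕ 0x38 = 0xA0.
C[3]: T = 0x6B, S = E(K, T) = 0x39; 0x42 ⊕ 0x39 = 0x7B.
C[4]: T = 0x6C, S = E(K, T) = 0x3E; 0x5B ⊕ 0x3E = 0x65.
C[5]: T = 0x6D, S = E(K, T) = 0x3F; 0x90 ⊕ 0x3F = 0xAF.

C[1] = 0x65, C[2] = 0xA0, C[3] = 0x7B, C[4] = 0x65, C[5] = 0xAF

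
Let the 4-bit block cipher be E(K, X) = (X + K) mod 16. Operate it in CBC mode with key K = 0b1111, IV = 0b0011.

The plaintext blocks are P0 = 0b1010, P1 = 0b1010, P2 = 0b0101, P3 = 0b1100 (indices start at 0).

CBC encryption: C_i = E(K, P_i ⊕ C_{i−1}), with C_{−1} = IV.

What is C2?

C0: P0 ⊕ 0b0011 = 0b1001; E(K, 0b1001) = 0b1000.
C1: P1 ⊕ 0b1000 = 0b0010; E(K, 0b0010) = 0b0001.
C2: P2 ⊕ 0b0001 = 0b0100; E(K, 0b0100) = 0b0011.

C2 = 0b0011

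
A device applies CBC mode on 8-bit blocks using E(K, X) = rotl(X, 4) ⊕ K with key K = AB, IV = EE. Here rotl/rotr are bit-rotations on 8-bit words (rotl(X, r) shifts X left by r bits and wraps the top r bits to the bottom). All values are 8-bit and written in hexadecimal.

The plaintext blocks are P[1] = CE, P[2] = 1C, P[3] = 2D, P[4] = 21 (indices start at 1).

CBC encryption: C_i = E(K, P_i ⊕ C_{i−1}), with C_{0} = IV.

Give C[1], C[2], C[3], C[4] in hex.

C[1]: P[1] ⊕ EE = 20; E(K, 20) = A9.
C[2]: P[2] ⊕ A9 = B5; E(K, B5) = F0.
C[3]: P[3] ⊕ F0 = DD; E(K, DD) = 76.
C[4]: P[4] ⊕ 76 = 57; E(K, 57) = DE.

C[1] = A9, C[2] = F0, C[3] = 76, C[4] = DE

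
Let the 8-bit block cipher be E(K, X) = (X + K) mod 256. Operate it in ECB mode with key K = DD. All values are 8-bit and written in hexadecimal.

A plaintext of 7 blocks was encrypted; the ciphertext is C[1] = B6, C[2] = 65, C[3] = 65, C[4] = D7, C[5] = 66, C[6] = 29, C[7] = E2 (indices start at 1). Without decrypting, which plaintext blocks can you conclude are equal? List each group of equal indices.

P[2] = P[3]

ECB encrypts each block independently with the same key, so equal ciphertext blocks imply equal plaintext blocks.
C[2] = C[3] = 65, so P[2] = P[3].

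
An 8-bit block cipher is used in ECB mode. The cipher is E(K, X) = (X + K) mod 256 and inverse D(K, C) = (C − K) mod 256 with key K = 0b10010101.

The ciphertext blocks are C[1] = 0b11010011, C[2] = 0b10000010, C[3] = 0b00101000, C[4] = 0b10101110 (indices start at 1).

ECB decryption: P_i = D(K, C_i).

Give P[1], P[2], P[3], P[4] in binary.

P[1] = 0b00111110, P[2] = 0b11101101, P[3] = 0b10010011, P[4] = 0b00011001

P[1]: D(K, 0b11010011) = 0b00111110.
P[2]: D(K, 0b10000010) = 0b11101101.
P[3]: D(K, 0b00101000) = 0b10010011.
P[4]: D(K, 0b10101110) = 0b00011001.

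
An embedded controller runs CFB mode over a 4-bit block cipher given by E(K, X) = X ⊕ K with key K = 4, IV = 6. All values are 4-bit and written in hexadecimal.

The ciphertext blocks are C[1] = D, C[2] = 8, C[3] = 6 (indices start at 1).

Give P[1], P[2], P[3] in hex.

CFB decryption: P_i = C_i ⊕ E(K, C_{i−1}), with C_{0} = IV.
P[1]: E(K, 6) = 2; D ⊕ 2 = F.
P[2]: E(K, D) = 9; 8 ⊕ 9 = 1.
P[3]: E(K, 8) = C; 6 ⊕ C = A.

P[1] = F, P[2] = 1, P[3] = A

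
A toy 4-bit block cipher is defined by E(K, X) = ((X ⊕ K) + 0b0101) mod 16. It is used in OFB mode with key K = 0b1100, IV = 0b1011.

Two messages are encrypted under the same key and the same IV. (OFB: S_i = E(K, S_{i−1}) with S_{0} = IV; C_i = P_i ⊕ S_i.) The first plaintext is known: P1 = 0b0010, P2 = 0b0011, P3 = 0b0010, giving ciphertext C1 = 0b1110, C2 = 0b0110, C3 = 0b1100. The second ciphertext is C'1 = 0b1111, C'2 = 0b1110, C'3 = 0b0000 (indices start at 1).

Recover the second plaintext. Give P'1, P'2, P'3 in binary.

In OFB with a reused IV, both messages share the same keystream S_i, so C_i ⊕ C'_i = P_i ⊕ P'_i and thus P'_i = P_i ⊕ C_i ⊕ C'_i.
P'1: 0b0010 ⊕ 0b1110 ⊕ 0b1111 = 0b0011.
P'2: 0b0011 ⊕ 0b0110 ⊕ 0b1110 = 0b1011.
P'3: 0b0010 ⊕ 0b1100 ⊕ 0b0000 = 0b1110.

P'1 = 0b0011, P'2 = 0b1011, P'3 = 0b1110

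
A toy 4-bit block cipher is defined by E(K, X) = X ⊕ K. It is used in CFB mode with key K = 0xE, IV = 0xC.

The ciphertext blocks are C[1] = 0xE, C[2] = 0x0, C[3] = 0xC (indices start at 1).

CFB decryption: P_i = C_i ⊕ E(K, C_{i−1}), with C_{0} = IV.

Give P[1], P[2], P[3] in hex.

P[1] = 0xC, P[2] = 0x0, P[3] = 0x2

P[1]: E(K, 0xC) = 0x2; 0xE ⊕ 0x2 = 0xC.
P[2]: E(K, 0xE) = 0x0; 0x0 ⊕ 0x0 = 0x0.
P[3]: E(K, 0x0) = 0xE; 0xC ⊕ 0xE = 0x2.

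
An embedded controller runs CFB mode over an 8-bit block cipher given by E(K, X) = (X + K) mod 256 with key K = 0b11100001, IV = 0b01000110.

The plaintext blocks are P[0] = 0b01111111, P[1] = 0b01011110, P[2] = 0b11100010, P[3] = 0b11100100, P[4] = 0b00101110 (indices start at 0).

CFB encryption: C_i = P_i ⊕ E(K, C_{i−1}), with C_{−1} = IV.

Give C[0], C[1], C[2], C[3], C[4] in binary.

C[0]: E(K, 0b01000110) = 0b00100111; 0b01111111 ⊕ 0b00100111 = 0b01011000.
C[1]: E(K, 0b01011000) = 0b00111001; 0b01011110 ⊕ 0b00111001 = 0b01100111.
C[2]: E(K, 0b01100111) = 0b01001000; 0b11100010 ⊕ 0b01001000 = 0b10101010.
C[3]: E(K, 0b10101010) = 0b10001011; 0b11100100 ⊕ 0b10001011 = 0b01101111.
C[4]: E(K, 0b01101111) = 0b01010000; 0b00101110 ⊕ 0b01010000 = 0b01111110.

C[0] = 0b01011000, C[1] = 0b01100111, C[2] = 0b10101010, C[3] = 0b01101111, C[4] = 0b01111110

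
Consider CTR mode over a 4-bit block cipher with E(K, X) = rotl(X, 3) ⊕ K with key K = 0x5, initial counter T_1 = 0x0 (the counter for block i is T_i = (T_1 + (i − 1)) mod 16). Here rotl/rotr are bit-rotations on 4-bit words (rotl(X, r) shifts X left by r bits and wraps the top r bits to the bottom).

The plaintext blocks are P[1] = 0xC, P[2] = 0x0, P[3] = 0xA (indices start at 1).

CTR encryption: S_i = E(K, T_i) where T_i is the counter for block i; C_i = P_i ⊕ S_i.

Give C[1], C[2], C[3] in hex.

C[1]: T = 0x0, S = E(K, T) = 0x5; 0xC ⊕ 0x5 = 0x9.
C[2]: T = 0x1, S = E(K, T) = 0xD; 0x0 ⊕ 0xD = 0xD.
C[3]: T = 0x2, S = E(K, T) = 0x4; 0xA ⊕ 0x4 = 0xE.

C[1] = 0x9, C[2] = 0xD, C[3] = 0xE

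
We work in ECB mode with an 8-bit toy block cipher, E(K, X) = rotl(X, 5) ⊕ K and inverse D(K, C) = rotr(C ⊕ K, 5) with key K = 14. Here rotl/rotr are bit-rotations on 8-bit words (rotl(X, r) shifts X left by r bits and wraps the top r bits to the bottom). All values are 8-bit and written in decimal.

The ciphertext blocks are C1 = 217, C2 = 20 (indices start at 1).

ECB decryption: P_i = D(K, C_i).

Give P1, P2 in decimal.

P1 = 190, P2 = 208

P1: D(K, 217) = 190.
P2: D(K, 20) = 208.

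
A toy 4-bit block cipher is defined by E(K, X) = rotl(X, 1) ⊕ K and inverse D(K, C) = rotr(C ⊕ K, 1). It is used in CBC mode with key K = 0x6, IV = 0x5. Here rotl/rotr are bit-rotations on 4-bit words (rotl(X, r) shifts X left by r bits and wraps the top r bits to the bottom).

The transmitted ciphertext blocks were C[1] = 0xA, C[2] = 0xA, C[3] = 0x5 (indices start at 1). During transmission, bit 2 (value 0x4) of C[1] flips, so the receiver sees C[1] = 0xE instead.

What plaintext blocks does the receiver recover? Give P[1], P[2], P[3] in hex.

CBC decryption: P_i = D(K, C_i) ⊕ C_{i−1}, with C_{0} = IV.
Only C[1] changed, to 0xE. In CBC, a change in C_i garbles P_i and flips the same bit in P_{i+1}. Decrypting the received ciphertext:
P[1]: D(K, 0xE) = 0x4; 0x4 ⊕ 0x5 = 0x1.
P[2]: D(K, 0xA) = 0x6; 0x6 ⊕ 0xE = 0x8.
P[3]: D(K, 0x5) = 0x9; 0x9 ⊕ 0xA = 0x3.
Blocks that differ from the original plaintext: P[1], P[2].

P[1] = 0x1, P[2] = 0x8, P[3] = 0x3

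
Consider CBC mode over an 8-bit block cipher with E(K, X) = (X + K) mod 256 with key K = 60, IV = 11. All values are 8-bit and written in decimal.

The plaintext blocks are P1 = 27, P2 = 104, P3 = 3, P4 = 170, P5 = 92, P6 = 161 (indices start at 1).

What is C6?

C6 = 4

CBC encryption: C_i = E(K, P_i ⊕ C_{i−1}), with C_{0} = IV.
C1: P1 ⊕ 11 = 16; E(K, 16) = 76.
C2: P2 ⊕ 76 = 36; E(K, 36) = 96.
C3: P3 ⊕ 96 = 99; E(K, 99) = 159.
C4: P4 ⊕ 159 = 53; E(K, 53) = 113.
C5: P5 ⊕ 113 = 45; E(K, 45) = 105.
C6: P6 ⊕ 105 = 200; E(K, 200) = 4.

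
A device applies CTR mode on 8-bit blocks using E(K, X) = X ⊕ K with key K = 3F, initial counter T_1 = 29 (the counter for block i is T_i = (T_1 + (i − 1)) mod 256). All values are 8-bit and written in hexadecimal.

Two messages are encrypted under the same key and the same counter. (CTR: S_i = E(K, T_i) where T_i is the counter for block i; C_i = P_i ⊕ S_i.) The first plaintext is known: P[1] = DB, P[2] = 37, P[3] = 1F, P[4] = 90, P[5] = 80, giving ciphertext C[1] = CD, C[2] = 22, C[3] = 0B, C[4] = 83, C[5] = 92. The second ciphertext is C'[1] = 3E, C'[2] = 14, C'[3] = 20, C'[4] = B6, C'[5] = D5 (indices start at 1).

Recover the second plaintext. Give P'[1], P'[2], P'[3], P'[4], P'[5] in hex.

P'[1] = 28, P'[2] = 01, P'[3] = 34, P'[4] = A5, P'[5] = C7

In CTR with a reused counter, both messages share the same keystream S_i, so C_i ⊕ C'_i = P_i ⊕ P'_i and thus P'_i = P_i ⊕ C_i ⊕ C'_i.
P'[1]: DB ⊕ CD ⊕ 3E = 28.
P'[2]: 37 ⊕ 22 ⊕ 14 = 01.
P'[3]: 1F ⊕ 0B ⊕ 20 = 34.
P'[4]: 90 ⊕ 83 ⊕ B6 = A5.
P'[5]: 80 ⊕ 92 ⊕ D5 = C7.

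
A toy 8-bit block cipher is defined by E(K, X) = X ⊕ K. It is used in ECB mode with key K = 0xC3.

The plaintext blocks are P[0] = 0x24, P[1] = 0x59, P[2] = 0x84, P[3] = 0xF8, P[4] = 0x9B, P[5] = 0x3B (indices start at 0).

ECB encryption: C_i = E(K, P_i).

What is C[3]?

C[3]: E(K, 0xF8) = 0x3B.

C[3] = 0x3B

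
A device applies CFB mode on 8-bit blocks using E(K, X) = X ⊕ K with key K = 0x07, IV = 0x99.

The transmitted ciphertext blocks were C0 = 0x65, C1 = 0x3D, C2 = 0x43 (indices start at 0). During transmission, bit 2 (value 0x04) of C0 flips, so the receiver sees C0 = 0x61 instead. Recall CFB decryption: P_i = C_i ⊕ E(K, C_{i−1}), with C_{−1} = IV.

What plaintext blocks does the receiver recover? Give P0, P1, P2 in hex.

P0 = 0xFF, P1 = 0x5B, P2 = 0x79

Only C0 changed, to 0x61. In CFB, a change in C_i flips the same bit in P_i and garbles P_{i+1}. Decrypting the received ciphertext:
P0: E(K, 0x99) = 0x9E; 0x61 ⊕ 0x9E = 0xFF.
P1: E(K, 0x61) = 0x66; 0x3D ⊕ 0x66 = 0x5B.
P2: E(K, 0x3D) = 0x3A; 0x43 ⊕ 0x3A = 0x79.
Blocks that differ from the original plaintext: P0, P1.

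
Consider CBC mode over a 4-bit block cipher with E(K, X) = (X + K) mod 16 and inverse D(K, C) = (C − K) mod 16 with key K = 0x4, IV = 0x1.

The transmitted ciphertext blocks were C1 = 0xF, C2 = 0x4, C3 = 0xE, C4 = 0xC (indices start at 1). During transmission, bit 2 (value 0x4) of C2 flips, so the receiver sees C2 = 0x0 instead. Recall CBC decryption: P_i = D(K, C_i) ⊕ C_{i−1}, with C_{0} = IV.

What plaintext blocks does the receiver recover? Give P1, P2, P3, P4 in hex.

Only C2 changed, to 0x0. In CBC, a change in C_i garbles P_i and flips the same bit in P_{i+1}. Decrypting the received ciphertext:
P1: D(K, 0xF) = 0xB; 0xB ⊕ 0x1 = 0xA.
P2: D(K, 0x0) = 0xC; 0xC ⊕ 0xF = 0x3.
P3: D(K, 0xE) = 0xA; 0xA ⊕ 0x0 = 0xA.
P4: D(K, 0xC) = 0x8; 0x8 ⊕ 0xE = 0x6.
Blocks that differ from the original plaintext: P2, P3.

P1 = 0xA, P2 = 0x3, P3 = 0xA, P4 = 0x6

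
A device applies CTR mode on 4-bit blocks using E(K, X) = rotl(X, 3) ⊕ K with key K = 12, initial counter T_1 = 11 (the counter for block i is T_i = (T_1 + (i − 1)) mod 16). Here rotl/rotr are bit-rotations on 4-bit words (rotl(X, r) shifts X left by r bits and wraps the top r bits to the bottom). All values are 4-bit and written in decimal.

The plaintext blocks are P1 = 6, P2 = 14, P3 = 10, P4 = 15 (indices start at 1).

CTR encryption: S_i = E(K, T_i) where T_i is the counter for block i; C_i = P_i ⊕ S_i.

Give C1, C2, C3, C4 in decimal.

C1 = 7, C2 = 4, C3 = 8, C4 = 4

C1: T = 11, S = E(K, T) = 1; 6 ⊕ 1 = 7.
C2: T = 12, S = E(K, T) = 10; 14 ⊕ 10 = 4.
C3: T = 13, S = E(K, T) = 2; 10 ⊕ 2 = 8.
C4: T = 14, S = E(K, T) = 11; 15 ⊕ 11 = 4.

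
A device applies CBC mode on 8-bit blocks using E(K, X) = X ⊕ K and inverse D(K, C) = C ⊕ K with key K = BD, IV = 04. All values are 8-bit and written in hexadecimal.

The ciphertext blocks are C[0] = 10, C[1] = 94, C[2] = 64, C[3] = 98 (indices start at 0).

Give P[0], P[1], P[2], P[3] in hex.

P[0] = A9, P[1] = 39, P[2] = 4D, P[3] = 41

CBC decryption: P_i = D(K, C_i) ⊕ C_{i−1}, with C_{−1} = IV.
P[0]: D(K, 10) = AD; AD ⊕ 04 = A9.
P[1]: D(K, 94) = 29; 29 ⊕ 10 = 39.
P[2]: D(K, 64) = D9; D9 ⊕ 94 = 4D.
P[3]: D(K, 98) = 25; 25 ⊕ 64 = 41.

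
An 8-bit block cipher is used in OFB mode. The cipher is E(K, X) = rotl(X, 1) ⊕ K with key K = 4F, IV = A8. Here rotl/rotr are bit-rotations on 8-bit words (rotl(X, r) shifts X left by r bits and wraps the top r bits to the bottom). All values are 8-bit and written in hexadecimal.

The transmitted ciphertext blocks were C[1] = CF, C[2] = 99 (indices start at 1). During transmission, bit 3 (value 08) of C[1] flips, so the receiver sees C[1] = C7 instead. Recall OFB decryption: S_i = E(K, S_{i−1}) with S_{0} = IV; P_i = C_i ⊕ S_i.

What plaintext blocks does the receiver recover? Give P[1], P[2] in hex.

P[1] = D9, P[2] = EA

Only C[1] changed, to C7. In OFB, a change in C_i flips the same bit in P_i only; the keystream is unaffected. Decrypting the received ciphertext:
P[1]: S = E(K, A8) = 1E; C7 ⊕ 1E = D9.
P[2]: S = E(K, 1E) = 73; 99 ⊕ 73 = EA.
Blocks that differ from the original plaintext: P[1].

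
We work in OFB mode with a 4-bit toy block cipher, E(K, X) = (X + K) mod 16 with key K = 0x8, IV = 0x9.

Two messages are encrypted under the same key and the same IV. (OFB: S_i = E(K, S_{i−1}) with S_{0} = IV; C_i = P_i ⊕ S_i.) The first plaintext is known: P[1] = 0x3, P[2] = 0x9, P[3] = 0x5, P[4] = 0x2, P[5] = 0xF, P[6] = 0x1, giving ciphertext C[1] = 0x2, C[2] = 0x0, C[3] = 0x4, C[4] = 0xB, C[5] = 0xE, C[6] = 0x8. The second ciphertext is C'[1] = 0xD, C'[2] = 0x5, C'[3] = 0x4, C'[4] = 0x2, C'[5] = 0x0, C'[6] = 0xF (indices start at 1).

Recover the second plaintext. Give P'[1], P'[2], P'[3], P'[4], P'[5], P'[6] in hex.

P'[1] = 0xC, P'[2] = 0xC, P'[3] = 0x5, P'[4] = 0xB, P'[5] = 0x1, P'[6] = 0x6

In OFB with a reused IV, both messages share the same keystream S_i, so C_i ⊕ C'_i = P_i ⊕ P'_i and thus P'_i = P_i ⊕ C_i ⊕ C'_i.
P'[1]: 0x3 ⊕ 0x2 ⊕ 0xD = 0xC.
P'[2]: 0x9 ⊕ 0x0 ⊕ 0x5 = 0xC.
P'[3]: 0x5 ⊕ 0x4 ⊕ 0x4 = 0x5.
P'[4]: 0x2 ⊕ 0xB ⊕ 0x2 = 0xB.
P'[5]: 0xF ⊕ 0xE ⊕ 0x0 = 0x1.
P'[6]: 0x1 ⊕ 0x8 ⊕ 0xF = 0x6.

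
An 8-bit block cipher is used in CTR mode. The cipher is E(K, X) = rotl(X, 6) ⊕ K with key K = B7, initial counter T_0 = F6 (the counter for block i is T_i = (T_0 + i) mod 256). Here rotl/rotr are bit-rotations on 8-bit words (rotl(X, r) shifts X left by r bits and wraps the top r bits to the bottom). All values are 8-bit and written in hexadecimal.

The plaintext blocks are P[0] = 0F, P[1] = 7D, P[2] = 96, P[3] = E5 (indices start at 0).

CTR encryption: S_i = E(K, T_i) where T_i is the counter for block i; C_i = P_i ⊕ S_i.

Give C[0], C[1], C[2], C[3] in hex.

C[0]: T = F6, S = E(K, T) = 0A; 0F ⊕ 0A = 05.
C[1]: T = F7, S = E(K, T) = 4A; 7D ⊕ 4A = 37.
C[2]: T = F8, S = E(K, T) = 89; 96 ⊕ 89 = 1F.
C[3]: T = F9, S = E(K, T) = C9; E5 ⊕ C9 = 2C.

C[0] = 05, C[1] = 37, C[2] = 1F, C[3] = 2C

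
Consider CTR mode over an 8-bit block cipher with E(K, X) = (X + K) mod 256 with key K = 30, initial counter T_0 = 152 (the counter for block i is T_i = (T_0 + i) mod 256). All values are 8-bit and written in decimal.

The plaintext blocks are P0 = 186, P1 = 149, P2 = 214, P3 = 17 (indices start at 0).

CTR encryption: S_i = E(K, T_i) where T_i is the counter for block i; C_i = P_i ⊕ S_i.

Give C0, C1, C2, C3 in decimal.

C0 = 12, C1 = 34, C2 = 110, C3 = 168

C0: T = 152, S = E(K, T) = 182; 186 ⊕ 182 = 12.
C1: T = 153, S = E(K, T) = 183; 149 ⊕ 183 = 34.
C2: T = 154, S = E(K, T) = 184; 214 ⊕ 184 = 110.
C3: T = 155, S = E(K, T) = 185; 17 ⊕ 185 = 168.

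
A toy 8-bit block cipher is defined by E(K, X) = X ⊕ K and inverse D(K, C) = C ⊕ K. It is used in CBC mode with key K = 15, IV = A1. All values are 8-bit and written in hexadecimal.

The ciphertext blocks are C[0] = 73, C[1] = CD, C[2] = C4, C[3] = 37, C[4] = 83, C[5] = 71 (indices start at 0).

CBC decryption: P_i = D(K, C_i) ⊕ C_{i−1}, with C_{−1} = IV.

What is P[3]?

P[3]: D(K, 37) = 22; 22 ⊕ C4 = E6.

P[3] = E6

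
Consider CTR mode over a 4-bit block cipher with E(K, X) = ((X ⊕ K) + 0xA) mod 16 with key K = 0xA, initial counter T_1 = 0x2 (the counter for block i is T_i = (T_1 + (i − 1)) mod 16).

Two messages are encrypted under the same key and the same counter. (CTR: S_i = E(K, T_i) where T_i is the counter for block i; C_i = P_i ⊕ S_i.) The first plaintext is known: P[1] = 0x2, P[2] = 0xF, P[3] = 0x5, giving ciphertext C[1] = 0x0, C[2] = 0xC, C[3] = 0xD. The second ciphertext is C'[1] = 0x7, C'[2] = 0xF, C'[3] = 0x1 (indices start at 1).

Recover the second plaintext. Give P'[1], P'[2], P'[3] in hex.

In CTR with a reused counter, both messages share the same keystream S_i, so C_i ⊕ C'_i = P_i ⊕ P'_i and thus P'_i = P_i ⊕ C_i ⊕ C'_i.
P'[1]: 0x2 ⊕ 0x0 ⊕ 0x7 = 0x5.
P'[2]: 0xF ⊕ 0xC ⊕ 0xF = 0xC.
P'[3]: 0x5 ⊕ 0xD ⊕ 0x1 = 0x9.

P'[1] = 0x5, P'[2] = 0xC, P'[3] = 0x9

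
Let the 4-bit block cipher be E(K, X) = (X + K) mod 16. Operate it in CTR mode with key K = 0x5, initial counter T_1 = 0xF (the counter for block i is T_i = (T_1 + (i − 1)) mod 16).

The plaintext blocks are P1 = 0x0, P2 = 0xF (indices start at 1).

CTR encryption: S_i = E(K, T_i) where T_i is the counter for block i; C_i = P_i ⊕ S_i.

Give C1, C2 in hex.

C1 = 0x4, C2 = 0xA

C1: T = 0xF, S = E(K, T) = 0x4; 0x0 ⊕ 0x4 = 0x4.
C2: T = 0x0, S = E(K, T) = 0x5; 0xF ⊕ 0x5 = 0xA.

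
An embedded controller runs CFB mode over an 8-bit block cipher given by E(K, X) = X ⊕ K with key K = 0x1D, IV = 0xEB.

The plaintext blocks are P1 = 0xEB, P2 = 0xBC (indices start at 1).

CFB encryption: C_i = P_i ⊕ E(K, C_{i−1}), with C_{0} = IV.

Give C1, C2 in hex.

C1 = 0x1D, C2 = 0xBC

C1: E(K, 0xEB) = 0xF6; 0xEB ⊕ 0xF6 = 0x1D.
C2: E(K, 0x1D) = 0x00; 0xBC ⊕ 0x00 = 0xBC.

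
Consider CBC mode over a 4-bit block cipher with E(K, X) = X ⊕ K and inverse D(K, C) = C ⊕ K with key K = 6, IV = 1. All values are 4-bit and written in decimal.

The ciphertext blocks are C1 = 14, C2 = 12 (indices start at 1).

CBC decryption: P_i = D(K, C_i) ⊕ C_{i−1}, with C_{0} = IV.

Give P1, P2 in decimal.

P1 = 9, P2 = 4

P1: D(K, 14) = 8; 8 ⊕ 1 = 9.
P2: D(K, 12) = 10; 10 ⊕ 14 = 4.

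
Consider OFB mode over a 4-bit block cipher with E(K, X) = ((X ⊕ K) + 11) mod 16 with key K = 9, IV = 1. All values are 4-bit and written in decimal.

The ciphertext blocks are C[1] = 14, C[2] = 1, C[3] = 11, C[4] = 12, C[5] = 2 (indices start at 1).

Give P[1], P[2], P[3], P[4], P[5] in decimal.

P[1] = 13, P[2] = 4, P[3] = 12, P[4] = 5, P[5] = 9

OFB decryption: S_i = E(K, S_{i−1}) with S_{0} = IV; P_i = C_i ⊕ S_i.
P[1]: S = E(K, 1) = 3; 14 ⊕ 3 = 13.
P[2]: S = E(K, 3) = 5; 1 ⊕ 5 = 4.
P[3]: S = E(K, 5) = 7; 11 ⊕ 7 = 12.
P[4]: S = E(K, 7) = 9; 12 ⊕ 9 = 5.
P[5]: S = E(K, 9) = 11; 2 ⊕ 11 = 9.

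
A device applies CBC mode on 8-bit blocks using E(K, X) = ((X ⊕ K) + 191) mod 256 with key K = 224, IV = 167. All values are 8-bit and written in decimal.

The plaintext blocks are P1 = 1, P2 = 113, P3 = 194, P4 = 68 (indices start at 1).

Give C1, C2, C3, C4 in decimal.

C1 = 5, C2 = 83, C3 = 48, C4 = 83

CBC encryption: C_i = E(K, P_i ⊕ C_{i−1}), with C_{0} = IV.
C1: P1 ⊕ 167 = 166; E(K, 166) = 5.
C2: P2 ⊕ 5 = 116; E(K, 116) = 83.
C3: P3 ⊕ 83 = 145; E(K, 145) = 48.
C4: P4 ⊕ 48 = 116; E(K, 116) = 83.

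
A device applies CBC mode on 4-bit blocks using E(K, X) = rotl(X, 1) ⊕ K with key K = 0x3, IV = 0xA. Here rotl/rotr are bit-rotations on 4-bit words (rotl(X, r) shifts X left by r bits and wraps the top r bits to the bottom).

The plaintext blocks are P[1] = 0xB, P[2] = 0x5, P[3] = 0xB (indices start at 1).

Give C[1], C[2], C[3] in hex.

CBC encryption: C_i = E(K, P_i ⊕ C_{i−1}), with C_{0} = IV.
C[1]: P[1] ⊕ 0xA = 0x1; E(K, 0x1) = 0x1.
C[2]: P[2] ⊕ 0x1 = 0x4; E(K, 0x4) = 0xB.
C[3]: P[3] ⊕ 0xB = 0x0; E(K, 0x0) = 0x3.

C[1] = 0x1, C[2] = 0xB, C[3] = 0x3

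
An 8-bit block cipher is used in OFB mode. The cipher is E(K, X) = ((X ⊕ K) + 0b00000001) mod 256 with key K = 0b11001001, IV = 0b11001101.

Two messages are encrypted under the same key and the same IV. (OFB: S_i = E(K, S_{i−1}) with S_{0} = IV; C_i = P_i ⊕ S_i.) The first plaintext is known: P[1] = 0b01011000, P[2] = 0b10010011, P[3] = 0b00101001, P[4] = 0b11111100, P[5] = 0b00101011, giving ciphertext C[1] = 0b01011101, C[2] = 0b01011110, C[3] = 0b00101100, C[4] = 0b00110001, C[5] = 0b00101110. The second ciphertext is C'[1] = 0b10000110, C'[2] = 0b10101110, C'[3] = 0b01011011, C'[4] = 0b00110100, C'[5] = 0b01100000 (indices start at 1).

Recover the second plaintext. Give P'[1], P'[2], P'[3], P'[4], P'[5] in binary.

In OFB with a reused IV, both messages share the same keystream S_i, so C_i ⊕ C'_i = P_i ⊕ P'_i and thus P'_i = P_i ⊕ C_i ⊕ C'_i.
P'[1]: 0b01011000 ⊕ 0b01011101 ⊕ 0b10000110 = 0b10000011.
P'[2]: 0b10010011 ⊕ 0b01011110 ⊕ 0b10101110 = 0b01100011.
P'[3]: 0b00101001 ⊕ 0b00101100 ⊕ 0b01011011 = 0b01011110.
P'[4]: 0b11111100 ⊕ 0b00110001 ⊕ 0b00110100 = 0b11111001.
P'[5]: 0b00101011 ⊕ 0b00101110 ⊕ 0b01100000 = 0b01100101.

P'[1] = 0b10000011, P'[2] = 0b01100011, P'[3] = 0b01011110, P'[4] = 0b11111001, P'[5] = 0b01100101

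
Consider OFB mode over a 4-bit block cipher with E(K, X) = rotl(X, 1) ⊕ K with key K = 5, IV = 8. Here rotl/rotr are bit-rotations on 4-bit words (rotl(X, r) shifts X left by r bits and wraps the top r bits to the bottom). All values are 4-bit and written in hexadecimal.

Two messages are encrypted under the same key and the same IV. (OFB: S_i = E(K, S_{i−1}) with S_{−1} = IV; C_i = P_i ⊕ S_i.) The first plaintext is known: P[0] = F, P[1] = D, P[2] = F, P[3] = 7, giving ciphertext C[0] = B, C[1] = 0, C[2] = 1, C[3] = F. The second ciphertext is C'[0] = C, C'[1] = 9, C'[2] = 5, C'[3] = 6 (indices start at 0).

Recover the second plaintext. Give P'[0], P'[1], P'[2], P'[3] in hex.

P'[0] = 8, P'[1] = 4, P'[2] = B, P'[3] = E

In OFB with a reused IV, both messages share the same keystream S_i, so C_i ⊕ C'_i = P_i ⊕ P'_i and thus P'_i = P_i ⊕ C_i ⊕ C'_i.
P'[0]: F ⊕ B ⊕ C = 8.
P'[1]: D ⊕ 0 ⊕ 9 = 4.
P'[2]: F ⊕ 1 ⊕ 5 = B.
P'[3]: 7 ⊕ F ⊕ 6 = E.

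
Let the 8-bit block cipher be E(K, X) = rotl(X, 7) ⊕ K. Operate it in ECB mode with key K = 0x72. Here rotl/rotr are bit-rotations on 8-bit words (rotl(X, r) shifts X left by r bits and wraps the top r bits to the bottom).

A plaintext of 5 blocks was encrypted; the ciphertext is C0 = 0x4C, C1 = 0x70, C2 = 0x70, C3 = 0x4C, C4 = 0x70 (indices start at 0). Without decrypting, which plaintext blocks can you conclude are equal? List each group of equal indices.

ECB encrypts each block independently with the same key, so equal ciphertext blocks imply equal plaintext blocks.
C0 = C3 = 0x4C, so P0 = P3.
C1 = C2 = C4 = 0x70, so P1 = P2 = P4.

P0 = P3; P1 = P2 = P4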